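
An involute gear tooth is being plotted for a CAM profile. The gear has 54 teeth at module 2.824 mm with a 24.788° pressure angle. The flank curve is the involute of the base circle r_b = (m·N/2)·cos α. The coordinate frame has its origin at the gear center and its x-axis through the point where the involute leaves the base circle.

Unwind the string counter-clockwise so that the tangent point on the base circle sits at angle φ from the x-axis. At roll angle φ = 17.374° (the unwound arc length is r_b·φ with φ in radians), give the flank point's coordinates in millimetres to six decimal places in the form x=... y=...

pitch radius r_p = m·N/2 = 2.824·54/2 = 76.248000
base radius r_b = r_p·cos α = 76.248000·cos 24.788° = 69.222914
roll angle φ = 17.374° = 0.30323350 rad
x = r_b·(cos φ + φ·sin φ) = 69.222914·(0.95437593 + 0.30323350·0.29860774) = 72.332671
y = r_b·(sin φ − φ·cos φ) = 69.222914·(0.29860774 − 0.30323350·0.95437593) = 0.637473

x=72.332671 y=0.637473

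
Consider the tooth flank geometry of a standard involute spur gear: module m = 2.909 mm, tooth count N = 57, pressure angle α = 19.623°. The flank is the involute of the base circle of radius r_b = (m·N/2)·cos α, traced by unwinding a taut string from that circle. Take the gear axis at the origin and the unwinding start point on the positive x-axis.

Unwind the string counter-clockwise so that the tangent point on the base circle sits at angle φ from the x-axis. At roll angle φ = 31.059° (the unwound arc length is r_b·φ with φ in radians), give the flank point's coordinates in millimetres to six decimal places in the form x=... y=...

x=88.735982 y=4.025883

pitch radius r_p = m·N/2 = 2.909·57/2 = 82.906500
base radius r_b = r_p·cos α = 82.906500·cos 19.623° = 78.091516
roll angle φ = 31.059° = 0.54208181 rad
x = r_b·(cos φ + φ·sin φ) = 78.091516·(0.85663649 + 0.54208181·0.51592046) = 88.735982
y = r_b·(sin φ − φ·cos φ) = 78.091516·(0.51592046 − 0.54208181·0.85663649) = 4.025883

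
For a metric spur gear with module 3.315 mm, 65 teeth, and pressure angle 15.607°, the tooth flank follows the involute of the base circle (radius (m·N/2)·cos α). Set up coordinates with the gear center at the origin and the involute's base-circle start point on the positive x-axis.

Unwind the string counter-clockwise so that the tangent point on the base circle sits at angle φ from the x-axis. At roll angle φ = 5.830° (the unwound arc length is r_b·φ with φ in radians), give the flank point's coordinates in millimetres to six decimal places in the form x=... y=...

pitch radius r_p = m·N/2 = 3.315·65/2 = 107.737500
base radius r_b = r_p·cos α = 107.737500·cos 15.607° = 103.765187
roll angle φ = 5.830° = 0.10175270 rad
x = r_b·(cos φ + φ·sin φ) = 103.765187·(0.99482766 + 0.10175270·0.10157720) = 104.300969
y = r_b·(sin φ − φ·cos φ) = 103.765187·(0.10157720 − 0.10175270·0.99482766) = 0.036401

x=104.300969 y=0.036401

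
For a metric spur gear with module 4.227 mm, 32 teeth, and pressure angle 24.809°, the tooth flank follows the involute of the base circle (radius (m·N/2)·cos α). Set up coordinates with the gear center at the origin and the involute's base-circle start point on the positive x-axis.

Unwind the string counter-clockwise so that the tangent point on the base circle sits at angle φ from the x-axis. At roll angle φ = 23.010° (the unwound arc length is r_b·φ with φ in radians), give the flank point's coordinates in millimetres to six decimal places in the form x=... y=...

pitch radius r_p = m·N/2 = 4.227·32/2 = 67.632000
base radius r_b = r_p·cos α = 67.632000·cos 24.809° = 61.390350
roll angle φ = 23.010° = 0.40160026 rad
x = r_b·(cos φ + φ·sin φ) = 61.390350·(0.92043664 + 0.40160026·0.39089178) = 66.143122
y = r_b·(sin φ − φ·cos φ) = 61.390350·(0.39089178 − 0.40160026·0.92043664) = 1.304188

x=66.143122 y=1.304188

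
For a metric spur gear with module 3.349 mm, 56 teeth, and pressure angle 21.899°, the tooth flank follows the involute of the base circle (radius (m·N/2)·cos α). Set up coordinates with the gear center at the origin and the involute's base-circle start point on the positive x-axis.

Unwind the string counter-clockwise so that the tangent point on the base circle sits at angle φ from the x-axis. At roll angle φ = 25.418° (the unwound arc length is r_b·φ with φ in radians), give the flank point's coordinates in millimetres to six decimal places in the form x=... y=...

pitch radius r_p = m·N/2 = 3.349·56/2 = 93.772000
base radius r_b = r_p·cos α = 93.772000·cos 21.899° = 87.005672
roll angle φ = 25.418° = 0.44362779 rad
x = r_b·(cos φ + φ·sin φ) = 87.005672·(0.90320049 + 0.44362779·0.42921890) = 95.150614
y = r_b·(sin φ − φ·cos φ) = 87.005672·(0.42921890 − 0.44362779·0.90320049) = 2.482625

x=95.150614 y=2.482625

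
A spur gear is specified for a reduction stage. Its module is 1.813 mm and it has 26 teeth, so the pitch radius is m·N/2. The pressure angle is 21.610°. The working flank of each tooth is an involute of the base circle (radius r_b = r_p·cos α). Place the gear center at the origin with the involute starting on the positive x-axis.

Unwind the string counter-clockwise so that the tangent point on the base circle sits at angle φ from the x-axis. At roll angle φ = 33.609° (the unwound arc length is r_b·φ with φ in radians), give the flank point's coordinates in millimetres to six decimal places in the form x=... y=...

x=25.364108 y=1.424130

pitch radius r_p = m·N/2 = 1.813·26/2 = 23.569000
base radius r_b = r_p·cos α = 23.569000·cos 21.610° = 21.912387
roll angle φ = 33.609° = 0.58658771 rad
x = r_b·(cos φ + φ·sin φ) = 21.912387·(0.83283430 + 0.58658771·0.55352238) = 25.364108
y = r_b·(sin φ − φ·cos φ) = 21.912387·(0.55352238 − 0.58658771·0.83283430) = 1.424130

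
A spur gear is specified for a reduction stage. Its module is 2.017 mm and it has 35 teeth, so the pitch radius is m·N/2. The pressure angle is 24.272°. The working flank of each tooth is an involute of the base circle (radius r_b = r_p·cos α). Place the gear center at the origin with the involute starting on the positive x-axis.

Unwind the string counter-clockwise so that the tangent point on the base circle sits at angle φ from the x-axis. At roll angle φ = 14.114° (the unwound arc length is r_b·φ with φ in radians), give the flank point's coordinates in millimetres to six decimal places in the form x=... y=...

x=33.138873 y=0.159358

pitch radius r_p = m·N/2 = 2.017·35/2 = 35.297500
base radius r_b = r_p·cos α = 35.297500·cos 24.272° = 32.177352
roll angle φ = 14.114° = 0.24633577 rad
x = r_b·(cos φ + φ·sin φ) = 32.177352·(0.96981246 + 0.24633577·0.24385199) = 33.138873
y = r_b·(sin φ − φ·cos φ) = 32.177352·(0.24385199 − 0.24633577·0.96981246) = 0.159358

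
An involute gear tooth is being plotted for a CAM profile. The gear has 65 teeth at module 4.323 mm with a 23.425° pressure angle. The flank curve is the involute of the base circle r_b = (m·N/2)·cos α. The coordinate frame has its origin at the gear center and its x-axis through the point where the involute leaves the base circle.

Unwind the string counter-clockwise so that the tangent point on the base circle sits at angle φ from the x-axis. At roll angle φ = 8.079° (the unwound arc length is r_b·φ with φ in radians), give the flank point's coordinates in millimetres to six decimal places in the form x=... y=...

x=130.193110 y=0.120236

pitch radius r_p = m·N/2 = 4.323·65/2 = 140.497500
base radius r_b = r_p·cos α = 140.497500·cos 23.425° = 128.917872
roll angle φ = 8.079° = 0.14100515 rad
x = r_b·(cos φ + φ·sin φ) = 128.917872·(0.99007523 + 0.14100515·0.14053836) = 130.193110
y = r_b·(sin φ − φ·cos φ) = 128.917872·(0.14053836 − 0.14100515·0.99007523) = 0.120236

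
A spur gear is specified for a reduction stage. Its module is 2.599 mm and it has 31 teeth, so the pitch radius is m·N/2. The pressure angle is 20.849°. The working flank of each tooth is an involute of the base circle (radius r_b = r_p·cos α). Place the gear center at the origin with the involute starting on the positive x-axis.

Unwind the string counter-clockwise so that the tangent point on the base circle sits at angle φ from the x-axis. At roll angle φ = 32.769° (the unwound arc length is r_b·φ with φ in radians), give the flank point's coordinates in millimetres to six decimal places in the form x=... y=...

x=43.309444 y=2.271721

pitch radius r_p = m·N/2 = 2.599·31/2 = 40.284500
base radius r_b = r_p·cos α = 40.284500·cos 20.849° = 37.646737
roll angle φ = 32.769° = 0.57192694 rad
x = r_b·(cos φ + φ·sin φ) = 37.646737·(0.84085957 + 0.57192694·0.54125334) = 43.309444
y = r_b·(sin φ − φ·cos φ) = 37.646737·(0.54125334 − 0.57192694·0.84085957) = 2.271721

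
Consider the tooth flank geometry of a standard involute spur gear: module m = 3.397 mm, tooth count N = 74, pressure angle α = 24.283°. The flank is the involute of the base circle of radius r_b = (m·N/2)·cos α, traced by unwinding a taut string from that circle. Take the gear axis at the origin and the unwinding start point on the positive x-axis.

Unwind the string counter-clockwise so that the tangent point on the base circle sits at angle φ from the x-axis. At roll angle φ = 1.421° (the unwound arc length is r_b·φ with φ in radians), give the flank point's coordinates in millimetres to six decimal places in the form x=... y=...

x=114.603938 y=0.000583

pitch radius r_p = m·N/2 = 3.397·74/2 = 125.689000
base radius r_b = r_p·cos α = 125.689000·cos 24.283° = 114.568708
roll angle φ = 1.421° = 0.02480113 rad
x = r_b·(cos φ + φ·sin φ) = 114.568708·(0.99969247 + 0.02480113·0.02479859) = 114.603938
y = r_b·(sin φ − φ·cos φ) = 114.568708·(0.02479859 − 0.02480113·0.99969247) = 0.000583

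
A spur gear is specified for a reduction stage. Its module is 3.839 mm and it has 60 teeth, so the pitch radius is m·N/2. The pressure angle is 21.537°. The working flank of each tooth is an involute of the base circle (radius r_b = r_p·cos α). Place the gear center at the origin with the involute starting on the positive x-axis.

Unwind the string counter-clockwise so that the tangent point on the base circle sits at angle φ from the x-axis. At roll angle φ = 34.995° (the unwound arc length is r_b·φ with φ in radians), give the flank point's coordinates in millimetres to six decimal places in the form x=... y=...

pitch radius r_p = m·N/2 = 3.839·60/2 = 115.170000
base radius r_b = r_p·cos α = 115.170000·cos 21.537° = 107.128911
roll angle φ = 34.995° = 0.61077797 rad
x = r_b·(cos φ + φ·sin φ) = 107.128911·(0.81920210 + 0.61077797·0.57350495) = 125.285792
y = r_b·(sin φ − φ·cos φ) = 107.128911·(0.57350495 − 0.61077797·0.81920210) = 7.836946

x=125.285792 y=7.836946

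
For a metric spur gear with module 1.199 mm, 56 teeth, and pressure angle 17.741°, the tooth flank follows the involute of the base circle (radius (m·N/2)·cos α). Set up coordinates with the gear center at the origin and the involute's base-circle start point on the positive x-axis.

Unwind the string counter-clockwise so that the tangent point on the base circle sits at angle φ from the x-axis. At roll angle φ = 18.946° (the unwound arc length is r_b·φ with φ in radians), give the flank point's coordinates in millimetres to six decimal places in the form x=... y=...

x=33.676082 y=0.381174

pitch radius r_p = m·N/2 = 1.199·56/2 = 33.572000
base radius r_b = r_p·cos α = 33.572000·cos 17.741° = 31.975439
roll angle φ = 18.946° = 0.33067008 rad
x = r_b·(cos φ + φ·sin φ) = 31.975439·(0.94582500 + 0.33067008·0.32467688) = 33.676082
y = r_b·(sin φ − φ·cos φ) = 31.975439·(0.32467688 − 0.33067008·0.94582500) = 0.381174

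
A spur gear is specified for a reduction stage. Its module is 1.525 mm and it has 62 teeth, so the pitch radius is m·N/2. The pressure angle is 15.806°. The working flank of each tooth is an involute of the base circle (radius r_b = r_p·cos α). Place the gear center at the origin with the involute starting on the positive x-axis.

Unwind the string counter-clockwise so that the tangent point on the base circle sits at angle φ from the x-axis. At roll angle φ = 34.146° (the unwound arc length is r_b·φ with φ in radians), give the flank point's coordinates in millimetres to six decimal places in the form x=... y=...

x=52.862148 y=3.096839

pitch radius r_p = m·N/2 = 1.525·62/2 = 47.275000
base radius r_b = r_p·cos α = 47.275000·cos 15.806° = 45.487507
roll angle φ = 34.146° = 0.59596013 rad
x = r_b·(cos φ + φ·sin φ) = 45.487507·(0.82760996 + 0.59596013·0.56130362) = 52.862148
y = r_b·(sin φ − φ·cos φ) = 45.487507·(0.56130362 − 0.59596013·0.82760996) = 3.096839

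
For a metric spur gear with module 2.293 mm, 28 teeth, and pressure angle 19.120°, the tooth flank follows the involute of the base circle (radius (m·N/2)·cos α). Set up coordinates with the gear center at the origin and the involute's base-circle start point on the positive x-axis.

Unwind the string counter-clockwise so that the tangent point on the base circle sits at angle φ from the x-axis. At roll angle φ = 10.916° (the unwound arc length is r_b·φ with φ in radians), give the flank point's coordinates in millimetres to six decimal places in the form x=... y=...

x=30.876574 y=0.069665

pitch radius r_p = m·N/2 = 2.293·28/2 = 32.102000
base radius r_b = r_p·cos α = 32.102000·cos 19.120° = 30.331081
roll angle φ = 10.916° = 0.19052014 rad
x = r_b·(cos φ + φ·sin φ) = 30.331081·(0.98190587 + 0.19052014·0.18936965) = 30.876574
y = r_b·(sin φ − φ·cos φ) = 30.331081·(0.18936965 − 0.19052014·0.98190587) = 0.069665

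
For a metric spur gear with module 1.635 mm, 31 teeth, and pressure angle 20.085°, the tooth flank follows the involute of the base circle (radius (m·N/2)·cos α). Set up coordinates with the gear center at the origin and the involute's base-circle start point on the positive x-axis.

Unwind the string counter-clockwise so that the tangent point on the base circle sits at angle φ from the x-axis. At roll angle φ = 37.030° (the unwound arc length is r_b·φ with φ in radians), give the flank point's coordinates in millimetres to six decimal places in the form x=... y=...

pitch radius r_p = m·N/2 = 1.635·31/2 = 25.342500
base radius r_b = r_p·cos α = 25.342500·cos 20.085° = 23.801275
roll angle φ = 37.030° = 0.64629542 rad
x = r_b·(cos φ + φ·sin φ) = 23.801275·(0.79832029 + 0.64629542·0.60223311) = 28.264985
y = r_b·(sin φ − φ·cos φ) = 23.801275·(0.60223311 − 0.64629542·0.79832029) = 2.053630

x=28.264985 y=2.053630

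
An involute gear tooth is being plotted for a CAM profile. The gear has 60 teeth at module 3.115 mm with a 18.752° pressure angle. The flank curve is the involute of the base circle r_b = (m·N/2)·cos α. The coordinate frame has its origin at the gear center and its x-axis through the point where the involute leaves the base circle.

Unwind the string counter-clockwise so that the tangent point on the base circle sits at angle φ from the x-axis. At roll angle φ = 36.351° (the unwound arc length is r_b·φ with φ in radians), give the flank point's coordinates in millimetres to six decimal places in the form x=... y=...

pitch radius r_p = m·N/2 = 3.115·60/2 = 93.450000
base radius r_b = r_p·cos α = 93.450000·cos 18.752° = 88.489572
roll angle φ = 36.351° = 0.63444464 rad
x = r_b·(cos φ + φ·sin φ) = 88.489572·(0.80540100 + 0.63444464·0.59273032) = 104.546498
y = r_b·(sin φ − φ·cos φ) = 88.489572·(0.59273032 − 0.63444464·0.80540100) = 7.233843

x=104.546498 y=7.233843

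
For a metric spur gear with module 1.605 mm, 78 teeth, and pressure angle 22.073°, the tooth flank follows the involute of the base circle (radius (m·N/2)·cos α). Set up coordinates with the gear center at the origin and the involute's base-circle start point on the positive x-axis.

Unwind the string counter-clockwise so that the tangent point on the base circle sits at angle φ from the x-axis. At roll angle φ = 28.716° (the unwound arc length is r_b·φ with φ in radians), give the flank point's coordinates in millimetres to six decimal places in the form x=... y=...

pitch radius r_p = m·N/2 = 1.605·78/2 = 62.595000
base radius r_b = r_p·cos α = 62.595000·cos 22.073° = 58.007151
roll angle φ = 28.716° = 0.50118875 rad
x = r_b·(cos φ + φ·sin φ) = 58.007151·(0.87701203 + 0.50118875·0.48046842) = 64.841402
y = r_b·(sin φ − φ·cos φ) = 58.007151·(0.48046842 − 0.50118875·0.87701203) = 2.373645

x=64.841402 y=2.373645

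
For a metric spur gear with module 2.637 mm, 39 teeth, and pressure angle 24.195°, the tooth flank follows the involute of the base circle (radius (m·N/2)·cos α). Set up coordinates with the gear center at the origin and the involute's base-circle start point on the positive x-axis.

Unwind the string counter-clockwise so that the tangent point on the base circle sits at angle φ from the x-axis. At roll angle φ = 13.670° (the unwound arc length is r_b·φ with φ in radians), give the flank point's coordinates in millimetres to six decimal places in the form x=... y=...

x=48.220468 y=0.211133

pitch radius r_p = m·N/2 = 2.637·39/2 = 51.421500
base radius r_b = r_p·cos α = 51.421500·cos 24.195° = 46.904424
roll angle φ = 13.670° = 0.23858651 rad
x = r_b·(cos φ + φ·sin φ) = 46.904424·(0.97167299 + 0.23858651·0.23632941) = 48.220468
y = r_b·(sin φ − φ·cos φ) = 46.904424·(0.23632941 − 0.23858651·0.97167299) = 0.211133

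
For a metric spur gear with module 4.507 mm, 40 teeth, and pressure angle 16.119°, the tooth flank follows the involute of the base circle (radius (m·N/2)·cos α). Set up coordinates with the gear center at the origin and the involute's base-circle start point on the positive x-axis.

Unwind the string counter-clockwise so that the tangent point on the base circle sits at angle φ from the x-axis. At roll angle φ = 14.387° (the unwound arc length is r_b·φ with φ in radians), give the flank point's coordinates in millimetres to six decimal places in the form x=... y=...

pitch radius r_p = m·N/2 = 4.507·40/2 = 90.140000
base radius r_b = r_p·cos α = 90.140000·cos 16.119° = 86.596339
roll angle φ = 14.387° = 0.25110052 rad
x = r_b·(cos φ + φ·sin φ) = 86.596339·(0.96863956 + 0.25110052·0.24847012) = 89.283470
y = r_b·(sin φ − φ·cos φ) = 86.596339·(0.24847012 − 0.25110052·0.96863956) = 0.454130

x=89.283470 y=0.454130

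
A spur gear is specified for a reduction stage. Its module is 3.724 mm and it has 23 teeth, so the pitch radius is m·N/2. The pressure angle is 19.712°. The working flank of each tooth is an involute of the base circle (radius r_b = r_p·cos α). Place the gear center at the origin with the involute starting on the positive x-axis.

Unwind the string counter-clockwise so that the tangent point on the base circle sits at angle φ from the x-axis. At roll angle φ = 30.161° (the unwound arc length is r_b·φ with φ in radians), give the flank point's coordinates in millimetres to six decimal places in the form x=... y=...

pitch radius r_p = m·N/2 = 3.724·23/2 = 42.826000
base radius r_b = r_p·cos α = 42.826000·cos 19.712° = 40.316393
roll angle φ = 30.161° = 0.52640876 rad
x = r_b·(cos φ + φ·sin φ) = 40.316393·(0.86461700 + 0.52640876·0.50243154) = 45.521294
y = r_b·(sin φ − φ·cos φ) = 40.316393·(0.50243154 − 0.52640876·0.86461700) = 1.906545

x=45.521294 y=1.906545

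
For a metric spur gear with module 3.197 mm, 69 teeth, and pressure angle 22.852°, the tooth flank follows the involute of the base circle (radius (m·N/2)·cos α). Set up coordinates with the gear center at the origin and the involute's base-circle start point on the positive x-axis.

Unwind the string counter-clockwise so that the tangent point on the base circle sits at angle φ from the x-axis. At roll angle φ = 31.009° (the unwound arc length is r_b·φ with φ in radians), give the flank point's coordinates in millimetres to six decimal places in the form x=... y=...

x=115.452508 y=5.215091

pitch radius r_p = m·N/2 = 3.197·69/2 = 110.296500
base radius r_b = r_p·cos α = 110.296500·cos 22.852° = 101.639446
roll angle φ = 31.009° = 0.54120915 rad
x = r_b·(cos φ + φ·sin φ) = 101.639446·(0.85708639 + 0.54120915·0.51517271) = 115.452508
y = r_b·(sin φ − φ·cos φ) = 101.639446·(0.51517271 − 0.54120915·0.85708639) = 5.215091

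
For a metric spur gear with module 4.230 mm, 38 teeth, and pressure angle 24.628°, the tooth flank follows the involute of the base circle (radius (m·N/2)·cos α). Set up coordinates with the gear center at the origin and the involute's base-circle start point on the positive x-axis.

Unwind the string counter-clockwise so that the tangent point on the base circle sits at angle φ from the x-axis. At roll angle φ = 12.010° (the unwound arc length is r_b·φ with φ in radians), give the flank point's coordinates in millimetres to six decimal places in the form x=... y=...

pitch radius r_p = m·N/2 = 4.230·38/2 = 80.370000
base radius r_b = r_p·cos α = 80.370000·cos 24.628° = 73.058947
roll angle φ = 12.010° = 0.20961404 rad
x = r_b·(cos φ + φ·sin φ) = 73.058947·(0.97811130 + 0.20961404·0.20808241) = 74.646394
y = r_b·(sin φ − φ·cos φ) = 73.058947·(0.20808241 − 0.20961404·0.97811130) = 0.223308

x=74.646394 y=0.223308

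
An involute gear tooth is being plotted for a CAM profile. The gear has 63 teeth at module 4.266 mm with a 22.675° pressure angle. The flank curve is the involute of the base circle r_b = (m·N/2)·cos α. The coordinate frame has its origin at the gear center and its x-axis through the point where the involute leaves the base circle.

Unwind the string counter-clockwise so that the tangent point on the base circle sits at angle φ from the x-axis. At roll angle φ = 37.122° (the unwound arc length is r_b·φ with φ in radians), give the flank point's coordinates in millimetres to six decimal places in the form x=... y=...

pitch radius r_p = m·N/2 = 4.266·63/2 = 134.379000
base radius r_b = r_p·cos α = 134.379000·cos 22.675° = 123.992361
roll angle φ = 37.122° = 0.64790112 rad
x = r_b·(cos φ + φ·sin φ) = 123.992361·(0.79735225 + 0.64790112·0.60351419) = 147.348775
y = r_b·(sin φ − φ·cos φ) = 123.992361·(0.60351419 − 0.64790112·0.79735225) = 10.776024

x=147.348775 y=10.776024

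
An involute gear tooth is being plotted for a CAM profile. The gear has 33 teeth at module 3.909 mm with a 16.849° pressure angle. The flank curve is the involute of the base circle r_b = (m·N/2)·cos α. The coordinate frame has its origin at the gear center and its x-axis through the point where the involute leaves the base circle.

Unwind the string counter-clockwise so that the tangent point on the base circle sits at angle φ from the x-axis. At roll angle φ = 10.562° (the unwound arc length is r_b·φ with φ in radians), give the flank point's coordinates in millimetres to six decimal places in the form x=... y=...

pitch radius r_p = m·N/2 = 3.909·33/2 = 64.498500
base radius r_b = r_p·cos α = 64.498500·cos 16.849° = 61.729706
roll angle φ = 10.562° = 0.18434168 rad
x = r_b·(cos φ + φ·sin φ) = 61.729706·(0.98305713 + 0.18434168·0.18329940) = 62.769657
y = r_b·(sin φ − φ·cos φ) = 61.729706·(0.18329940 − 0.18434168·0.98305713) = 0.128460

x=62.769657 y=0.128460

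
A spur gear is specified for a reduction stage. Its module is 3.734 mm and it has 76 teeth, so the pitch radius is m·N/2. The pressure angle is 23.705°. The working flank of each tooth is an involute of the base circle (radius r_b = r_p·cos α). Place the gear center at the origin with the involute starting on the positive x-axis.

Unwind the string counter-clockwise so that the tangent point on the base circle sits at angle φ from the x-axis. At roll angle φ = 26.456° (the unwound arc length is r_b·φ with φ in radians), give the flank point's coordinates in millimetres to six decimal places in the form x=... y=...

x=143.040687 y=4.173229

pitch radius r_p = m·N/2 = 3.734·76/2 = 141.892000
base radius r_b = r_p·cos α = 141.892000·cos 23.705° = 129.920219
roll angle φ = 26.456° = 0.46174431 rad
x = r_b·(cos φ + φ·sin φ) = 129.920219·(0.89527675 + 0.46174431·0.44551042) = 143.040687
y = r_b·(sin φ − φ·cos φ) = 129.920219·(0.44551042 − 0.46174431·0.89527675) = 4.173229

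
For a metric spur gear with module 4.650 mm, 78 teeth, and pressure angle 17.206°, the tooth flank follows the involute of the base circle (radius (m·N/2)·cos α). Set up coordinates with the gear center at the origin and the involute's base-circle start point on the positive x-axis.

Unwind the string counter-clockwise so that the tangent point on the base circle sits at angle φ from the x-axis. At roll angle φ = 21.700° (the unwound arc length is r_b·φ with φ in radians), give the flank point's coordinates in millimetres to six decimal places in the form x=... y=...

x=185.216570 y=3.092296

pitch radius r_p = m·N/2 = 4.650·78/2 = 181.350000
base radius r_b = r_p·cos α = 181.350000·cos 17.206° = 173.234114
roll angle φ = 21.700° = 0.37873645 rad
x = r_b·(cos φ + φ·sin φ) = 173.234114·(0.92913257 + 0.37873645·0.36974676) = 185.216570
y = r_b·(sin φ − φ·cos φ) = 173.234114·(0.36974676 − 0.37873645·0.92913257) = 3.092296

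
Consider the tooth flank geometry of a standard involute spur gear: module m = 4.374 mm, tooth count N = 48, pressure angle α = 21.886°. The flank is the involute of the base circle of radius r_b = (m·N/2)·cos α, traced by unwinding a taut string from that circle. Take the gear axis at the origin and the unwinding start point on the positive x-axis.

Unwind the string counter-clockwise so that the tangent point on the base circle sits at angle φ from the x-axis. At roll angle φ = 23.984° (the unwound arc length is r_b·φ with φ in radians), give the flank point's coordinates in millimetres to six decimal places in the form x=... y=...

x=105.574246 y=2.340187

pitch radius r_p = m·N/2 = 4.374·48/2 = 104.976000
base radius r_b = r_p·cos α = 104.976000·cos 21.886° = 97.410103
roll angle φ = 23.984° = 0.41859977 rad
x = r_b·(cos φ + φ·sin φ) = 97.410103·(0.91365900 + 0.41859977·0.40648152) = 105.574246
y = r_b·(sin φ − φ·cos φ) = 97.410103·(0.40648152 − 0.41859977·0.91365900) = 2.340187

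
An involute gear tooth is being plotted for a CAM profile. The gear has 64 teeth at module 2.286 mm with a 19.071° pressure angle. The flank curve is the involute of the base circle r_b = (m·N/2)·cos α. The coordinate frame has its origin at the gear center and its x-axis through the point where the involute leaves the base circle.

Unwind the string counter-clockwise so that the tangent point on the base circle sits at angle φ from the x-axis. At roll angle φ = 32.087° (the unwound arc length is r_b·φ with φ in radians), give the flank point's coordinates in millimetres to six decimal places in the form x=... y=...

x=79.143255 y=3.922171

pitch radius r_p = m·N/2 = 2.286·64/2 = 73.152000
base radius r_b = r_p·cos α = 73.152000·cos 19.071° = 69.137009
roll angle φ = 32.087° = 0.56002380 rad
x = r_b·(cos φ + φ·sin φ) = 69.137009·(0.84724247 + 0.56002380·0.53120636) = 79.143255
y = r_b·(sin φ − φ·cos φ) = 69.137009·(0.53120636 − 0.56002380·0.84724247) = 3.922171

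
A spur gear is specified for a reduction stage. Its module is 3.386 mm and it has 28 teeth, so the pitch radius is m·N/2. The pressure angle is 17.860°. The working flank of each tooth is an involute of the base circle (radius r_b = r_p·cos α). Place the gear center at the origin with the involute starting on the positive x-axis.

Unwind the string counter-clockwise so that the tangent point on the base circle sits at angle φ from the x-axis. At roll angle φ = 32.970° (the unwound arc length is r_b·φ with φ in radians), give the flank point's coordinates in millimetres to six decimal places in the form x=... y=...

pitch radius r_p = m·N/2 = 3.386·28/2 = 47.404000
base radius r_b = r_p·cos α = 47.404000·cos 17.860° = 45.119542
roll angle φ = 32.970° = 0.57543505 rad
x = r_b·(cos φ + φ·sin φ) = 45.119542·(0.83895563 + 0.57543505·0.54419983) = 51.982553
y = r_b·(sin φ − φ·cos φ) = 45.119542·(0.54419983 − 0.57543505·0.83895563) = 2.771935

x=51.982553 y=2.771935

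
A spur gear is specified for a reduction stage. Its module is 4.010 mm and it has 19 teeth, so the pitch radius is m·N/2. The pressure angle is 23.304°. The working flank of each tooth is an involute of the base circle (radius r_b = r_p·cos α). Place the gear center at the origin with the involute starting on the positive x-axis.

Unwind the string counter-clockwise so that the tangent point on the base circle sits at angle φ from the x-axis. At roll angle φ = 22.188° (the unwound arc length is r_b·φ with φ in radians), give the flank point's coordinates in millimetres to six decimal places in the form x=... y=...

pitch radius r_p = m·N/2 = 4.010·19/2 = 38.095000
base radius r_b = r_p·cos α = 38.095000·cos 23.304° = 34.987163
roll angle φ = 22.188° = 0.38725365 rad
x = r_b·(cos φ + φ·sin φ) = 34.987163·(0.92594970 + 0.38725365·0.37764686) = 37.513055
y = r_b·(sin φ − φ·cos φ) = 34.987163·(0.37764686 − 0.38725365·0.92594970) = 0.667186

x=37.513055 y=0.667186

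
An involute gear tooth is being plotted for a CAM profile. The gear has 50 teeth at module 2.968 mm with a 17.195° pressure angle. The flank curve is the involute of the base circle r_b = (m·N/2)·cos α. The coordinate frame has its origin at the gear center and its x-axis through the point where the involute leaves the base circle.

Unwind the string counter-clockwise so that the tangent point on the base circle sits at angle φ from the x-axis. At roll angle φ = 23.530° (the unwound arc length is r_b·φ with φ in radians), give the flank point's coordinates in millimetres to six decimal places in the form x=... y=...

pitch radius r_p = m·N/2 = 2.968·50/2 = 74.200000
base radius r_b = r_p·cos α = 74.200000·cos 17.195° = 70.883569
roll angle φ = 23.530° = 0.41067597 rad
x = r_b·(cos φ + φ·sin φ) = 70.883569·(0.91685116 + 0.41067597·0.39922919) = 76.611316
y = r_b·(sin φ − φ·cos φ) = 70.883569·(0.39922919 − 0.41067597·0.91685116) = 1.609088

x=76.611316 y=1.609088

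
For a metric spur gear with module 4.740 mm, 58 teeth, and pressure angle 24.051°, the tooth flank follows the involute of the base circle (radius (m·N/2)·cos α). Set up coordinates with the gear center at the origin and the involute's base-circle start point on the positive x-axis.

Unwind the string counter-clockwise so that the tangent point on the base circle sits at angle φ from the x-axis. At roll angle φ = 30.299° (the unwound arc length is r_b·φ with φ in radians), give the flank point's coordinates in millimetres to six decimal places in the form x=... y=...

x=141.869562 y=6.016391

pitch radius r_p = m·N/2 = 4.740·58/2 = 137.460000
base radius r_b = r_p·cos α = 137.460000·cos 24.051° = 125.526142
roll angle φ = 30.299° = 0.52881731 rad
x = r_b·(cos φ + φ·sin φ) = 125.526142·(0.86340436 + 0.52881731·0.50451255) = 141.869562
y = r_b·(sin φ − φ·cos φ) = 125.526142·(0.50451255 − 0.52881731·0.86340436) = 6.016391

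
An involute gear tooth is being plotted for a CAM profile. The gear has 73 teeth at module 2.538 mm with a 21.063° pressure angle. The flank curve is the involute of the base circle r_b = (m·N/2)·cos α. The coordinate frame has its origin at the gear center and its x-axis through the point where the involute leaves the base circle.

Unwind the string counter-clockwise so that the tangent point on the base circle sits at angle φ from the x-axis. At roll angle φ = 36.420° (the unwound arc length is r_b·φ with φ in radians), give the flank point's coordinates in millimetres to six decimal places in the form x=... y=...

pitch radius r_p = m·N/2 = 2.538·73/2 = 92.637000
base radius r_b = r_p·cos α = 92.637000·cos 21.063° = 86.447534
roll angle φ = 36.420° = 0.63564891 rad
x = r_b·(cos φ + φ·sin φ) = 86.447534·(0.80468661 + 0.63564891·0.59369981) = 102.187145
y = r_b·(sin φ − φ·cos φ) = 86.447534·(0.59369981 − 0.63564891·0.80468661) = 7.106129

x=102.187145 y=7.106129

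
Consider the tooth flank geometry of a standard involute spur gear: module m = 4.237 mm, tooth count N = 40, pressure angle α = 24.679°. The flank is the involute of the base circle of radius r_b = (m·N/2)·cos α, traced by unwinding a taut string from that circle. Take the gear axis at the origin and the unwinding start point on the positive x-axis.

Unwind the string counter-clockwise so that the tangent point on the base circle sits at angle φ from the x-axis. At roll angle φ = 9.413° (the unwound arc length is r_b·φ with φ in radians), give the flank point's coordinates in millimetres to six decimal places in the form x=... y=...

x=78.032089 y=0.113504

pitch radius r_p = m·N/2 = 4.237·40/2 = 84.740000
base radius r_b = r_p·cos α = 84.740000·cos 24.679° = 76.999956
roll angle φ = 9.413° = 0.16428784 rad
x = r_b·(cos φ + φ·sin φ) = 76.999956·(0.98653508 + 0.16428784·0.16354980) = 78.032089
y = r_b·(sin φ − φ·cos φ) = 76.999956·(0.16354980 − 0.16428784·0.98653508) = 0.113504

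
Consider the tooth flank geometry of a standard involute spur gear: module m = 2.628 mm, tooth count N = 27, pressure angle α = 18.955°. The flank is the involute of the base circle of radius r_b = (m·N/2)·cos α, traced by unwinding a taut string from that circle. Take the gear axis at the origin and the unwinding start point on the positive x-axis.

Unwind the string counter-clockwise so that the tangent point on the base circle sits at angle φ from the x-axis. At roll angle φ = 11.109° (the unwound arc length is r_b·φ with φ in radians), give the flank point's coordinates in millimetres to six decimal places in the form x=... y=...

pitch radius r_p = m·N/2 = 2.628·27/2 = 35.478000
base radius r_b = r_p·cos α = 35.478000·cos 18.955° = 33.554169
roll angle φ = 11.109° = 0.19388863 rad
x = r_b·(cos φ + φ·sin φ) = 33.554169·(0.98126241 + 0.19388863·0.19267611) = 34.178952
y = r_b·(sin φ − φ·cos φ) = 33.554169·(0.19267611 − 0.19388863·0.98126241) = 0.081217

x=34.178952 y=0.081217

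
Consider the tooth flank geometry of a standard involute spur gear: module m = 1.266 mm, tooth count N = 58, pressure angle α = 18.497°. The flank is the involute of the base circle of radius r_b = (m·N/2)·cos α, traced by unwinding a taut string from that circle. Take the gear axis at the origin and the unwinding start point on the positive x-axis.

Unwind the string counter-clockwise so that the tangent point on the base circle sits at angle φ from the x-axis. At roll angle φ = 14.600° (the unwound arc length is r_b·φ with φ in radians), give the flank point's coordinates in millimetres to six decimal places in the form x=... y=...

x=35.929466 y=0.190784

pitch radius r_p = m·N/2 = 1.266·58/2 = 36.714000
base radius r_b = r_p·cos α = 36.714000·cos 18.497° = 34.817365
roll angle φ = 14.600° = 0.25481807 rad
x = r_b·(cos φ + φ·sin φ) = 34.817365·(0.96770917 + 0.25481807·0.25206936) = 35.929466
y = r_b·(sin φ − φ·cos φ) = 34.817365·(0.25206936 − 0.25481807·0.96770917) = 0.190784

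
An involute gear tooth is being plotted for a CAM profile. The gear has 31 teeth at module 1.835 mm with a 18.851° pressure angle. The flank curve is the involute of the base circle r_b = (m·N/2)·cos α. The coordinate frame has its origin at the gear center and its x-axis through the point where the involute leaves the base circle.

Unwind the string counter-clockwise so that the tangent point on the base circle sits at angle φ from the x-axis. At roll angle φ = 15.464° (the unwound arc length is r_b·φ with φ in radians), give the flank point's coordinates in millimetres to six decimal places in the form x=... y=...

x=27.879498 y=0.175120

pitch radius r_p = m·N/2 = 1.835·31/2 = 28.442500
base radius r_b = r_p·cos α = 28.442500·cos 18.851° = 26.916902
roll angle φ = 15.464° = 0.26989772 rad
x = r_b·(cos φ + φ·sin φ) = 26.916902·(0.96379817 + 0.26989772·0.26663286) = 27.879498
y = r_b·(sin φ − φ·cos φ) = 26.916902·(0.26663286 − 0.26989772·0.96379817) = 0.175120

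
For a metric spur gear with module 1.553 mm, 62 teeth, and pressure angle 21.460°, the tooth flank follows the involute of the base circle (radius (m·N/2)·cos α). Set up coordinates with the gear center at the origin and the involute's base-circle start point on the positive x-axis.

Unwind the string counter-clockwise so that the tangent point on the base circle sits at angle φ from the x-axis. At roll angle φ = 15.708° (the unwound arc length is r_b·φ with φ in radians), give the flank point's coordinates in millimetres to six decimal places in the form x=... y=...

x=46.457717 y=0.305447

pitch radius r_p = m·N/2 = 1.553·62/2 = 48.143000
base radius r_b = r_p·cos α = 48.143000·cos 21.460° = 44.805400
roll angle φ = 15.708° = 0.27415632 rad
x = r_b·(cos φ + φ·sin φ) = 44.805400·(0.96265395 + 0.27415632·0.27073486) = 46.457717
y = r_b·(sin φ − φ·cos φ) = 44.805400·(0.27073486 − 0.27415632·0.96265395) = 0.305447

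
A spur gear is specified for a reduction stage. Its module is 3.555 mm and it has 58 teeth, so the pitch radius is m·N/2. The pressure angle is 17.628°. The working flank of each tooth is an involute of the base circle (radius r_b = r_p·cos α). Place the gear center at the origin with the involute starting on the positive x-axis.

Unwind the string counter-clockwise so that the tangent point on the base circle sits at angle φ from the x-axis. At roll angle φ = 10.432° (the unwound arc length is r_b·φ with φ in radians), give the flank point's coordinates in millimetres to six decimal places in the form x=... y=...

x=99.869057 y=0.197026

pitch radius r_p = m·N/2 = 3.555·58/2 = 103.095000
base radius r_b = r_p·cos α = 103.095000·cos 17.628° = 98.253946
roll angle φ = 10.432° = 0.18207275 rad
x = r_b·(cos φ + φ·sin φ) = 98.253946·(0.98347050 + 0.18207275·0.18106845) = 99.869057
y = r_b·(sin φ − φ·cos φ) = 98.253946·(0.18106845 − 0.18207275·0.98347050) = 0.197026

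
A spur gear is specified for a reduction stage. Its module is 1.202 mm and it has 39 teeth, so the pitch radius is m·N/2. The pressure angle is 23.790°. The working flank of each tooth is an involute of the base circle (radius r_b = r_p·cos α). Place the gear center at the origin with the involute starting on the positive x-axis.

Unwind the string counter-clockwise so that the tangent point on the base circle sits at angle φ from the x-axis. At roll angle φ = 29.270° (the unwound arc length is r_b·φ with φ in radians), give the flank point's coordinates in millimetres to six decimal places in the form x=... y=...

pitch radius r_p = m·N/2 = 1.202·39/2 = 23.439000
base radius r_b = r_p·cos α = 23.439000·cos 23.790° = 21.447390
roll angle φ = 29.270° = 0.51085787 rad
x = r_b·(cos φ + φ·sin φ) = 21.447390·(0.87232539 + 0.51085787·0.48892577) = 24.066052
y = r_b·(sin φ − φ·cos φ) = 21.447390·(0.48892577 − 0.51085787·0.87232539) = 0.928489

x=24.066052 y=0.928489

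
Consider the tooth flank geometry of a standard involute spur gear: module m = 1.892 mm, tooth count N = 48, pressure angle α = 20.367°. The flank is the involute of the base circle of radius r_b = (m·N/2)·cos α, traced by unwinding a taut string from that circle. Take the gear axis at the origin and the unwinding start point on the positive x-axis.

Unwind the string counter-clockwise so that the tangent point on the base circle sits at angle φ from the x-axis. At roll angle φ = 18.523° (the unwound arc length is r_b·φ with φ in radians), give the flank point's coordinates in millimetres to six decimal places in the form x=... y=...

pitch radius r_p = m·N/2 = 1.892·48/2 = 45.408000
base radius r_b = r_p·cos α = 45.408000·cos 20.367° = 42.569210
roll angle φ = 18.523° = 0.32328734 rad
x = r_b·(cos φ + φ·sin φ) = 42.569210·(0.94819620 + 0.32328734·0.31768531) = 44.735976
y = r_b·(sin φ − φ·cos φ) = 42.569210·(0.31768531 − 0.32328734·0.94819620) = 0.474455

x=44.735976 y=0.474455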